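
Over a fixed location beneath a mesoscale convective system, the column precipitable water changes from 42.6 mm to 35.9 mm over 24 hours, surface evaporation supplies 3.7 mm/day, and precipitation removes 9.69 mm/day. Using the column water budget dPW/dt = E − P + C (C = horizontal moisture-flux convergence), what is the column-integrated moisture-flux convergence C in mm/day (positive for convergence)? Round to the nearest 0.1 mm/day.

C ≈ -0.7 mm/day

dPW/dt = (35.9 − 42.6) mm / (24/24 day) = -6.700 mm/day.
C = dPW/dt − E + P = (-6.700) − 3.7 + 9.69 = -0.7 mm/day.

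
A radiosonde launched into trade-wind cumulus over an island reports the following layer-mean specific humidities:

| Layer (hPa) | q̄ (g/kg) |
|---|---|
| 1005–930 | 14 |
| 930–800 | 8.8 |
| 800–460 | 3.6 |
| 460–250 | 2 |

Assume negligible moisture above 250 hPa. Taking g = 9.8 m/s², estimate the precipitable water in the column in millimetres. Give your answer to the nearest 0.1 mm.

Precipitable water is the column-integrated vapour mass per unit area: PW = (1/g) Σ q̄ Δp, with q in kg/kg and Δp in Pa (1 kg/m² of water = 1 mm).
Layer 1005–930 hPa: Δp = 75 hPa = 7500 Pa, q̄ = 0.014 kg/kg → 0.014 × 7500 / 9.8 = 10.71 mm
Layer 930–800 hPa: Δp = 130 hPa = 13000 Pa, q̄ = 0.0088 kg/kg → 0.0088 × 13000 / 9.8 = 11.67 mm
Layer 800–460 hPa: Δp = 340 hPa = 34000 Pa, q̄ = 0.0036 kg/kg → 0.0036 × 34000 / 9.8 = 12.49 mm
Layer 460–250 hPa: Δp = 210 hPa = 21000 Pa, q̄ = 0.002 kg/kg → 0.002 × 21000 / 9.8 = 4.29 mm
PW = 10.71 + 11.67 + 12.49 + 4.29 = 39.16 ≈ 39.2 mm.

PW ≈ 39.2 mm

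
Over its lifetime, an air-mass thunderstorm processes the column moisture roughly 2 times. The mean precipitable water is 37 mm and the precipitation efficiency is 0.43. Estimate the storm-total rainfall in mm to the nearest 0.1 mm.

Each cycle deposits ε × PW = 0.43 × 37 = 15.91 mm.
Over 2 cycles: 2 × 15.91 = 31.8 mm.

rainfall ≈ 31.8 mm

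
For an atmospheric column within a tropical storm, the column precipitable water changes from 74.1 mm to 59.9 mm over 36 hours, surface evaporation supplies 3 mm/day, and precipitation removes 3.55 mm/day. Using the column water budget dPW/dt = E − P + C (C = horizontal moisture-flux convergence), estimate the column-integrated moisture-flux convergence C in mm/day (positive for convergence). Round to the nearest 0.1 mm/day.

C ≈ -8.9 mm/day

dPW/dt = (59.9 − 74.1) mm / (36/24 day) = -9.467 mm/day.
C = dPW/dt − E + P = (-9.467) − 3 + 3.55 = -8.9 mm/day.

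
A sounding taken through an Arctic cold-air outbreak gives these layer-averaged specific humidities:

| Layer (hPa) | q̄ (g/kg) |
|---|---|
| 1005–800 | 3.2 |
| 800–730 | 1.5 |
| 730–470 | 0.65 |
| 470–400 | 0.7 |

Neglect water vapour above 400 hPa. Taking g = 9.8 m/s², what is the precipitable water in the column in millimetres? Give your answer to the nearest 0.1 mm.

PW ≈ 10.0 mm

Precipitable water is the column-integrated vapour mass per unit area: PW = (1/g) Σ q̄ Δp, with q in kg/kg and Δp in Pa (1 kg/m² of water = 1 mm).
Layer 1005–800 hPa: Δp = 205 hPa = 20500 Pa, q̄ = 0.0032 kg/kg → 0.0032 × 20500 / 9.8 = 6.69 mm
Layer 800–730 hPa: Δp = 70 hPa = 7000 Pa, q̄ = 0.0015 kg/kg → 0.0015 × 7000 / 9.8 = 1.07 mm
Layer 730–470 hPa: Δp = 260 hPa = 26000 Pa, q̄ = 0.00065 kg/kg → 0.00065 × 26000 / 9.8 = 1.72 mm
Layer 470–400 hPa: Δp = 70 hPa = 7000 Pa, q̄ = 0.0007 kg/kg → 0.0007 × 7000 / 9.8 = 0.50 mm
PW = 6.69 + 1.07 + 1.72 + 0.50 = 9.98 ≈ 10.0 mm.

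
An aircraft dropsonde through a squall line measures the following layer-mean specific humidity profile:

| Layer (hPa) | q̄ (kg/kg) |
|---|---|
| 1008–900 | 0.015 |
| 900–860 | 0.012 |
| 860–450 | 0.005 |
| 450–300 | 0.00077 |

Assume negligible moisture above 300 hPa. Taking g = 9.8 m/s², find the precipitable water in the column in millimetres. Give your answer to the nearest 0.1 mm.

PW ≈ 43.5 mm

Precipitable water is the column-integrated vapour mass per unit area: PW = (1/g) Σ q̄ Δp, with q in kg/kg and Δp in Pa (1 kg/m² of water = 1 mm).
Layer 1008–900 hPa: Δp = 108 hPa = 10800 Pa, q̄ = 0.015 kg/kg → 0.015 × 10800 / 9.8 = 16.53 mm
Layer 900–860 hPa: Δp = 40 hPa = 4000 Pa, q̄ = 0.012 kg/kg → 0.012 × 4000 / 9.8 = 4.90 mm
Layer 860–450 hPa: Δp = 410 hPa = 41000 Pa, q̄ = 0.005 kg/kg → 0.005 × 41000 / 9.8 = 20.92 mm
Layer 450–300 hPa: Δp = 150 hPa = 15000 Pa, q̄ = 0.00077 kg/kg → 0.00077 × 15000 / 9.8 = 1.18 mm
PW = 16.53 + 4.90 + 20.92 + 1.18 = 43.53 ≈ 43.5 mm.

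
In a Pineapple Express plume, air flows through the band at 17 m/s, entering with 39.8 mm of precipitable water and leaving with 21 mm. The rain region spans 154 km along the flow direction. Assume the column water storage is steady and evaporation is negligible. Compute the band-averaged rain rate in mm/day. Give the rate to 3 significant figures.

Column moisture flux per unit crosswind length is F = V × PW.
Inflow: F_in = 17 × 39.8 = 676.6 mm·m/s
Outflow: F_out = 17 × 21 = 357 mm·m/s
Steady-state rate R = (F_in − F_out)/L = (676.6 − 357) / 154000 m = 2.075e-03 mm/s.
R = 2.075e-03 × 3600 × 24 = 179 mm/day.

R ≈ 179 mm/day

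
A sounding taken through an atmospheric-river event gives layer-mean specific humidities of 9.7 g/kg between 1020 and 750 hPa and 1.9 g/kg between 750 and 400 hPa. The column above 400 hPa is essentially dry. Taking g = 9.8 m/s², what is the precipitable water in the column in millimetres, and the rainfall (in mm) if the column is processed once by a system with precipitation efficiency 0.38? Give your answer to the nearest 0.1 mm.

Precipitable water is the column-integrated vapour mass per unit area: PW = (1/g) Σ q̄ Δp, with q in kg/kg and Δp in Pa (1 kg/m² of water = 1 mm).
Layer 1020–750 hPa: Δp = 270 hPa = 27000 Pa, q̄ = 0.0097 kg/kg → 0.0097 × 27000 / 9.8 = 26.72 mm
Layer 750–400 hPa: Δp = 350 hPa = 35000 Pa, q̄ = 0.0019 kg/kg → 0.0019 × 35000 / 9.8 = 6.79 mm
PW = 26.72 + 6.79 = 33.51 ≈ 33.5 mm.
Rainfall = ε × PW = 0.38 × 33.5 = 12.7 mm.

PW ≈ 33.5 mm; rainfall ≈ 12.7 mm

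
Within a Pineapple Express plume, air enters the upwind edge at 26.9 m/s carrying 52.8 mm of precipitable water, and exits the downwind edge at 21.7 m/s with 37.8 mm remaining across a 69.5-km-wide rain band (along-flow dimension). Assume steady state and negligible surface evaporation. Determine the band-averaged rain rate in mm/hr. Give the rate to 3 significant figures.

Column moisture flux per unit crosswind length is F = V × PW.
Inflow: F_in = 26.9 × 52.8 = 1420.32 mm·m/s
Outflow: F_out = 21.7 × 37.8 = 820.26 mm·m/s
Steady-state rate R = (F_in − F_out)/L = (1420.32 − 820.26) / 69500 m = 8.634e-03 mm/s.
R = 8.634e-03 × 3600 = 31.1 mm/hr.

R ≈ 31.1 mm/hr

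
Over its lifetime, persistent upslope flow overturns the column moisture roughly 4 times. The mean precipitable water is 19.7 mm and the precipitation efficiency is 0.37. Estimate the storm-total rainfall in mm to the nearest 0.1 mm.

rainfall ≈ 29.2 mm

Each cycle deposits ε × PW = 0.37 × 19.7 = 7.289 mm.
Over 4 cycles: 4 × 7.289 = 29.2 mm.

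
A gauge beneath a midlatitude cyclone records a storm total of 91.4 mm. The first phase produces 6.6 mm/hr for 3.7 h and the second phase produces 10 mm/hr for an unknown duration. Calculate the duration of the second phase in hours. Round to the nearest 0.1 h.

Known phases: 6.6 × 3.7 = 24.42 mm.
Remaining depth = 91.4 − 24.42 = 66.98 mm.
Duration = 66.98 / 10 = 6.7 h.

duration ≈ 6.7 h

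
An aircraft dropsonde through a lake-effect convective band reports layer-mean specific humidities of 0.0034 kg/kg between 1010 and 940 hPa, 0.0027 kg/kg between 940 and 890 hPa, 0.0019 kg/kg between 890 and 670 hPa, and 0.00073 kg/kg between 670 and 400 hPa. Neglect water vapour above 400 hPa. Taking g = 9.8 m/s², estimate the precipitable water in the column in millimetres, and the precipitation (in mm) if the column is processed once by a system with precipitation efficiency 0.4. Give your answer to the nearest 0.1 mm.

PW ≈ 10.1 mm; precipitation ≈ 4.0 mm

Precipitable water is the column-integrated vapour mass per unit area: PW = (1/g) Σ q̄ Δp, with q in kg/kg and Δp in Pa (1 kg/m² of water = 1 mm).
Layer 1010–940 hPa: Δp = 70 hPa = 7000 Pa, q̄ = 0.0034 kg/kg → 0.0034 × 7000 / 9.8 = 2.43 mm
Layer 940–890 hPa: Δp = 50 hPa = 5000 Pa, q̄ = 0.0027 kg/kg → 0.0027 × 5000 / 9.8 = 1.38 mm
Layer 890–670 hPa: Δp = 220 hPa = 22000 Pa, q̄ = 0.0019 kg/kg → 0.0019 × 22000 / 9.8 = 4.27 mm
Layer 670–400 hPa: Δp = 270 hPa = 27000 Pa, q̄ = 0.00073 kg/kg → 0.00073 × 27000 / 9.8 = 2.01 mm
PW = 2.43 + 1.38 + 4.27 + 2.01 = 10.09 ≈ 10.1 mm.
Precipitation = ε × PW = 0.4 × 10.1 = 4.0 mm.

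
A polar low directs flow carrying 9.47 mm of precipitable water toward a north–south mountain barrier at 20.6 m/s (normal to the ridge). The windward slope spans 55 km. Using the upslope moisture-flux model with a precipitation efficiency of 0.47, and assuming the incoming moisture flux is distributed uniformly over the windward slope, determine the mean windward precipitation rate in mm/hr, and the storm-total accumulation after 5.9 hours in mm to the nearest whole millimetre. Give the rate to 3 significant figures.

R ≈ 6.00 mm/hr; total ≈ 35 mm

Incoming column moisture flux per unit ridge length: F = V × PW = 20.6 × 9.47 = 195.082 mm·m/s.
Spread over the 55 km slope with efficiency ε = 0.47: R = ε·F/W = 0.47 × 195.082 / 55000 m = 1.667e-03 mm/s.
R = 1.667e-03 × 3600 = 6.00 mm/hr.
Over 5.9 h: total = 6.00 × 5.9 = 35.4 ≈ 35 mm.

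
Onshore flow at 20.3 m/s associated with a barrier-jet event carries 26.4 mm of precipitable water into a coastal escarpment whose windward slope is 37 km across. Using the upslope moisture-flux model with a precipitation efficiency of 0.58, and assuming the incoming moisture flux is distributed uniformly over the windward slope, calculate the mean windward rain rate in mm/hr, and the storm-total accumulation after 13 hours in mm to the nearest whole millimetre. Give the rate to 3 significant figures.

R ≈ 30.2 mm/hr; total ≈ 393 mm

Incoming column moisture flux per unit ridge length: F = V × PW = 20.3 × 26.4 = 535.92 mm·m/s.
Spread over the 37 km slope with efficiency ε = 0.58: R = ε·F/W = 0.58 × 535.92 / 37000 m = 8.401e-03 mm/s.
R = 8.401e-03 × 3600 = 30.2 mm/hr.
Over 13 h: total = 30.2 × 13 = 392.6 ≈ 393 mm.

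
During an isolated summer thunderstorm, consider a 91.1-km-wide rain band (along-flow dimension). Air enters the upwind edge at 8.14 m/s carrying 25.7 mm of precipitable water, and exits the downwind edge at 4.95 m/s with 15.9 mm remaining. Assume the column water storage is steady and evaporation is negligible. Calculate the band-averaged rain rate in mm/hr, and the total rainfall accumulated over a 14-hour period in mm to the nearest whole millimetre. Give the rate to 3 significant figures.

Column moisture flux per unit crosswind length is F = V × PW.
Inflow: F_in = 8.14 × 25.7 = 209.198 mm·m/s
Outflow: F_out = 4.95 × 15.9 = 78.705 mm·m/s
Steady-state rate R = (F_in − F_out)/L = (209.198 − 78.705) / 91100 m = 1.432e-03 mm/s.
R = 1.432e-03 × 3600 = 5.16 mm/hr.
Over 14 h: total = 5.16 × 14 = 72.24 ≈ 72 mm.

R ≈ 5.16 mm/hr; total ≈ 72 mm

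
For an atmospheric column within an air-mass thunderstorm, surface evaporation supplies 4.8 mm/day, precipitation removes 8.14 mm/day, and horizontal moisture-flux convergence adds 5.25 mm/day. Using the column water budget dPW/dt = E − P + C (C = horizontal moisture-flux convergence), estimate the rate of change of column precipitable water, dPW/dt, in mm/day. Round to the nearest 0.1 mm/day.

dPW/dt ≈ 1.9 mm/day

dPW/dt = E − P + C = 4.8 − 8.14 + (5.25) = 1.9 mm/day.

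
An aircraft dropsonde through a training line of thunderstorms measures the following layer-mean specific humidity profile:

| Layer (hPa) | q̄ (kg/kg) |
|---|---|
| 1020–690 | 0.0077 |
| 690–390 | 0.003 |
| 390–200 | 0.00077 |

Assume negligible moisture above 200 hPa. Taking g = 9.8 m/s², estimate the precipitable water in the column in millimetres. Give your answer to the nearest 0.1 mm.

PW ≈ 36.6 mm

Precipitable water is the column-integrated vapour mass per unit area: PW = (1/g) Σ q̄ Δp, with q in kg/kg and Δp in Pa (1 kg/m² of water = 1 mm).
Layer 1020–690 hPa: Δp = 330 hPa = 33000 Pa, q̄ = 0.0077 kg/kg → 0.0077 × 33000 / 9.8 = 25.93 mm
Layer 690–390 hPa: Δp = 300 hPa = 30000 Pa, q̄ = 0.003 kg/kg → 0.003 × 30000 / 9.8 = 9.18 mm
Layer 390–200 hPa: Δp = 190 hPa = 19000 Pa, q̄ = 0.00077 kg/kg → 0.00077 × 19000 / 9.8 = 1.49 mm
PW = 25.93 + 9.18 + 1.49 = 36.60 ≈ 36.6 mm.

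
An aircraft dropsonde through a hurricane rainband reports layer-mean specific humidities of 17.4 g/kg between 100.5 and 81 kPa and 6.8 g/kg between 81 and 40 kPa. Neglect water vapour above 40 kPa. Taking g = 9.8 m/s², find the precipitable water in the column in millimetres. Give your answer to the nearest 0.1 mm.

Precipitable water is the column-integrated vapour mass per unit area: PW = (1/g) Σ q̄ Δp, with q in kg/kg and Δp in Pa (1 kg/m² of water = 1 mm).
Layer 100.5–81 kPa: Δp = 195 hPa = 19500 Pa, q̄ = 0.0174 kg/kg → 0.0174 × 19500 / 9.8 = 34.62 mm
Layer 81–40 kPa: Δp = 410 hPa = 41000 Pa, q̄ = 0.0068 kg/kg → 0.0068 × 41000 / 9.8 = 28.45 mm
PW = 34.62 + 28.45 = 63.07 ≈ 63.1 mm.

PW ≈ 63.1 mm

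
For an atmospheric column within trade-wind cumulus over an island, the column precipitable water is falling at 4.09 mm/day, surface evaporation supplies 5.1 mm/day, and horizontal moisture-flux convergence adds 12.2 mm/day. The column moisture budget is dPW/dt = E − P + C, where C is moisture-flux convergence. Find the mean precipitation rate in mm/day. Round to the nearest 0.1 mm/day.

dPW/dt = -4.09 mm/day.
P = E + C − dPW/dt = 5.1 + (12.2) − (-4.09) = 21.4 mm/day.

P ≈ 21.4 mm/day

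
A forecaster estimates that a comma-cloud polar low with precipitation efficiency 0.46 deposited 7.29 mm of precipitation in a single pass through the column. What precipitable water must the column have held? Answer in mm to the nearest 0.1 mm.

PW ≈ 15.8 mm

PW = precipitation / ε = 7.29 / 0.46 = 15.8 mm.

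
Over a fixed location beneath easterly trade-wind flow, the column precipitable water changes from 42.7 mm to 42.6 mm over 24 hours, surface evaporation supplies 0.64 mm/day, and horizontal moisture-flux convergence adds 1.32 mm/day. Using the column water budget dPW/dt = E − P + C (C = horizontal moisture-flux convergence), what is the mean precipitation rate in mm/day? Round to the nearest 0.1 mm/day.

P ≈ 2.1 mm/day

dPW/dt = (42.6 − 42.7) mm / (24/24 day) = -0.100 mm/day.
P = E + C − dPW/dt = 0.64 + (1.32) − (-0.100) = 2.1 mm/day.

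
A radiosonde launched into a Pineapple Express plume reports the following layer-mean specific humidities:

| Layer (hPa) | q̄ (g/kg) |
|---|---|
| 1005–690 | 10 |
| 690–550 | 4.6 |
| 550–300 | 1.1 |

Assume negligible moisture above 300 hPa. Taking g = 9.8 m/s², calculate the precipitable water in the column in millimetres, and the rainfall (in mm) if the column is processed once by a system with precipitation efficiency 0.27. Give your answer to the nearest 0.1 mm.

Precipitable water is the column-integrated vapour mass per unit area: PW = (1/g) Σ q̄ Δp, with q in kg/kg and Δp in Pa (1 kg/m² of water = 1 mm).
Layer 1005–690 hPa: Δp = 315 hPa = 31500 Pa, q̄ = 0.01 kg/kg → 0.01 × 31500 / 9.8 = 32.14 mm
Layer 690–550 hPa: Δp = 140 hPa = 14000 Pa, q̄ = 0.0046 kg/kg → 0.0046 × 14000 / 9.8 = 6.57 mm
Layer 550–300 hPa: Δp = 250 hPa = 25000 Pa, q̄ = 0.0011 kg/kg → 0.0011 × 25000 / 9.8 = 2.81 mm
PW = 32.14 + 6.57 + 2.81 = 41.52 ≈ 41.5 mm.
Rainfall = ε × PW = 0.27 × 41.5 = 11.2 mm.

PW ≈ 41.5 mm; rainfall ≈ 11.2 mm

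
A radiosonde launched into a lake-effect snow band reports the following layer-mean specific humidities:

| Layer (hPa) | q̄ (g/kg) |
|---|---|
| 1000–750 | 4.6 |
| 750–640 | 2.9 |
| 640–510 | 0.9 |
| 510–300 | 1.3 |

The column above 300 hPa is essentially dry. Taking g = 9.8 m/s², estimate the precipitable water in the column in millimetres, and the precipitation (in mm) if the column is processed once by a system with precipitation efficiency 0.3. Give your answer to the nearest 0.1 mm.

PW ≈ 19.0 mm; precipitation ≈ 5.7 mm

Precipitable water is the column-integrated vapour mass per unit area: PW = (1/g) Σ q̄ Δp, with q in kg/kg and Δp in Pa (1 kg/m² of water = 1 mm).
Layer 1000–750 hPa: Δp = 250 hPa = 25000 Pa, q̄ = 0.0046 kg/kg → 0.0046 × 25000 / 9.8 = 11.73 mm
Layer 750–640 hPa: Δp = 110 hPa = 11000 Pa, q̄ = 0.0029 kg/kg → 0.0029 × 11000 / 9.8 = 3.26 mm
Layer 640–510 hPa: Δp = 130 hPa = 13000 Pa, q̄ = 0.0009 kg/kg → 0.0009 × 13000 / 9.8 = 1.19 mm
Layer 510–300 hPa: Δp = 210 hPa = 21000 Pa, q̄ = 0.0013 kg/kg → 0.0013 × 21000 / 9.8 = 2.79 mm
PW = 11.73 + 3.26 + 1.19 + 2.79 = 18.97 ≈ 19.0 mm.
Precipitation = ε × PW = 0.3 × 19.0 = 5.7 mm.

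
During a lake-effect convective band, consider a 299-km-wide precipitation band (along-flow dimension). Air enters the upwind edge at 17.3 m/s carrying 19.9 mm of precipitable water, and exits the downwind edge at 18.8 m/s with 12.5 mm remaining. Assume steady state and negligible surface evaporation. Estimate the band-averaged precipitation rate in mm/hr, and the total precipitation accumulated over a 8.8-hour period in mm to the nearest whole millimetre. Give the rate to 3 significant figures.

Column moisture flux per unit crosswind length is F = V × PW.
Inflow: F_in = 17.3 × 19.9 = 344.27 mm·m/s
Outflow: F_out = 18.8 × 12.5 = 235 mm·m/s
Steady-state rate R = (F_in − F_out)/L = (344.27 − 235) / 299000 m = 3.655e-04 mm/s.
R = 3.655e-04 × 3600 = 1.32 mm/hr.
Over 8.8 h: total = 1.32 × 8.8 = 11.616 ≈ 12 mm.

R ≈ 1.32 mm/hr; total ≈ 12 mm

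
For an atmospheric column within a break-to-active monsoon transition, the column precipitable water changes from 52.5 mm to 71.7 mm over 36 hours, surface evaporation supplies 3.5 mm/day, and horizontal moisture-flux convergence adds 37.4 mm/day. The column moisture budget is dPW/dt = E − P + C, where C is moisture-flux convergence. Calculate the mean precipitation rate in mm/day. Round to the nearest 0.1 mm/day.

dPW/dt = (71.7 − 52.5) mm / (36/24 day) = +12.800 mm/day.
P = E + C − dPW/dt = 3.5 + (37.4) − (+12.800) = 28.1 mm/day.

P ≈ 28.1 mm/day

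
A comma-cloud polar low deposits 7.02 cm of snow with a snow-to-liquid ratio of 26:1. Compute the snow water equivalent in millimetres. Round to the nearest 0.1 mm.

SWE ≈ 2.7 mm

SWE = snow depth / ratio = 7.02 cm / 26 = 0.270 cm = 2.7 mm.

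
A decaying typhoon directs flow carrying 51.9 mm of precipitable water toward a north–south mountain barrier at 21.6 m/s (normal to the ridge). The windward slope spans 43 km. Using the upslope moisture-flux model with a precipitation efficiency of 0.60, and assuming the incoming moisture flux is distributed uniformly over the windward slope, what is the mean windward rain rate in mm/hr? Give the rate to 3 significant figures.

Incoming column moisture flux per unit ridge length: F = V × PW = 21.6 × 51.9 = 1121.04 mm·m/s.
Spread over the 43 km slope with efficiency ε = 0.60: R = ε·F/W = 0.60 × 1121.04 / 43000 m = 1.564e-02 mm/s.
R = 1.564e-02 × 3600 = 56.3 mm/hr.

R ≈ 56.3 mm/hr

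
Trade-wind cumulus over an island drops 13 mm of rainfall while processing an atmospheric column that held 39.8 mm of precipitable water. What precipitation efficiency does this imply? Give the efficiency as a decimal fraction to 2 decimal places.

ε = rainfall / PW = 13 / 39.8 = 0.33.

ε ≈ 0.33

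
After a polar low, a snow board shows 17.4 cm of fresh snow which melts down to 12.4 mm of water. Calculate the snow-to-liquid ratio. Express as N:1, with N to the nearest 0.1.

Ratio = snow depth / SWE = 174 mm / 12.4 mm = 14.0, i.e. 14.0:1.

ratio ≈ 14.0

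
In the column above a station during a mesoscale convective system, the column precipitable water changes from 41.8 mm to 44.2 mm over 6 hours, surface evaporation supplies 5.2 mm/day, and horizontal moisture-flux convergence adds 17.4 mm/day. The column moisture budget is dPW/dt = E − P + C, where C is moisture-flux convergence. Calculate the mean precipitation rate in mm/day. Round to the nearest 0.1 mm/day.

P ≈ 13.0 mm/day

dPW/dt = (44.2 − 41.8) mm / (6/24 day) = +9.600 mm/day.
P = E + C − dPW/dt = 5.2 + (17.4) − (+9.600) = 13.0 mm/day.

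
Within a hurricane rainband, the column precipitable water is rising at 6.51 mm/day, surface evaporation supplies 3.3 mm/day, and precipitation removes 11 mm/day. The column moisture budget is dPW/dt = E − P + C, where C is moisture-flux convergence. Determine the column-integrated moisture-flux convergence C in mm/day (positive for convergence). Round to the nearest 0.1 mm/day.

C ≈ 14.2 mm/day

dPW/dt = +6.51 mm/day.
C = dPW/dt − E + P = (+6.51) − 3.3 + 11 = 14.2 mm/day.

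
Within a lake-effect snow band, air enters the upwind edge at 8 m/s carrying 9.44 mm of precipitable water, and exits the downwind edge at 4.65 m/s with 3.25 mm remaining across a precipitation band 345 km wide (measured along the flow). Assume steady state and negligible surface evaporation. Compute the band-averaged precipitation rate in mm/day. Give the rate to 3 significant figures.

Column moisture flux per unit crosswind length is F = V × PW.
Inflow: F_in = 8 × 9.44 = 75.52 mm·m/s
Outflow: F_out = 4.65 × 3.25 = 15.1125 mm·m/s
Steady-state rate R = (F_in − F_out)/L = (75.52 − 15.1125) / 345000 m = 1.751e-04 mm/s.
R = 1.751e-04 × 3600 × 24 = 15.1 mm/day.

R ≈ 15.1 mm/day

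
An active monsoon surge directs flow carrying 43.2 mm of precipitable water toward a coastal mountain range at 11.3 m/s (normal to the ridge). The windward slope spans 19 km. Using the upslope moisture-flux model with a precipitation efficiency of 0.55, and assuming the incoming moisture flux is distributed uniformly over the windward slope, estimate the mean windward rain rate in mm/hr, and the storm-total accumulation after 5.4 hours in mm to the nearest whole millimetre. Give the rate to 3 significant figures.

Incoming column moisture flux per unit ridge length: F = V × PW = 11.3 × 43.2 = 488.16 mm·m/s.
Spread over the 19 km slope with efficiency ε = 0.55: R = ε·F/W = 0.55 × 488.16 / 19000 m = 1.413e-02 mm/s.
R = 1.413e-02 × 3600 = 50.9 mm/hr.
Over 5.4 h: total = 50.9 × 5.4 = 274.86 ≈ 275 mm.

R ≈ 50.9 mm/hr; total ≈ 275 mm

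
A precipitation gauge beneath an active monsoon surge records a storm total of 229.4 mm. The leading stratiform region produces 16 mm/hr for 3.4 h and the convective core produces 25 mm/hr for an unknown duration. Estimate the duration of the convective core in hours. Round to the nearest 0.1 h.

duration ≈ 7.0 h

Known phases: 16 × 3.4 = 54.4 mm.
Remaining depth = 229.4 − 54.4 = 175 mm.
Duration = 175 / 25 = 7.0 h.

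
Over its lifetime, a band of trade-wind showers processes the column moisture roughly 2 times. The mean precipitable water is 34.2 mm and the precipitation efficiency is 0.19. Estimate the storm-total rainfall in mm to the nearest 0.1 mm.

rainfall ≈ 13.0 mm

Each cycle deposits ε × PW = 0.19 × 34.2 = 6.498 mm.
Over 2 cycles: 2 × 6.498 = 13.0 mm.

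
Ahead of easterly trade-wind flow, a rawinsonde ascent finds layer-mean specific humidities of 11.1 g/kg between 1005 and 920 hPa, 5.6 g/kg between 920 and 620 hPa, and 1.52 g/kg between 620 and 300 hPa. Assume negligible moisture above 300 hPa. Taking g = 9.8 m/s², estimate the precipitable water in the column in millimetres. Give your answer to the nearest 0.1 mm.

Precipitable water is the column-integrated vapour mass per unit area: PW = (1/g) Σ q̄ Δp, with q in kg/kg and Δp in Pa (1 kg/m² of water = 1 mm).
Layer 1005–920 hPa: Δp = 85 hPa = 8500 Pa, q̄ = 0.0111 kg/kg → 0.0111 × 8500 / 9.8 = 9.63 mm
Layer 920–620 hPa: Δp = 300 hPa = 30000 Pa, q̄ = 0.0056 kg/kg → 0.0056 × 30000 / 9.8 = 17.14 mm
Layer 620–300 hPa: Δp = 320 hPa = 32000 Pa, q̄ = 0.00152 kg/kg → 0.00152 × 32000 / 9.8 = 4.96 mm
PW = 9.63 + 17.14 + 4.96 = 31.73 ≈ 31.7 mm.

PW ≈ 31.7 mm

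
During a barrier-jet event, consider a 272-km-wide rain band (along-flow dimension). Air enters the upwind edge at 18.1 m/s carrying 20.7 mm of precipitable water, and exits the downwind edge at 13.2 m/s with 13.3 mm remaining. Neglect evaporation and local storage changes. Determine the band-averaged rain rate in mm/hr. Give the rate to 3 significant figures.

R ≈ 2.64 mm/hr

Column moisture flux per unit crosswind length is F = V × PW.
Inflow: F_in = 18.1 × 20.7 = 374.67 mm·m/s
Outflow: F_out = 13.2 × 13.3 = 175.56 mm·m/s
Steady-state rate R = (F_in − F_out)/L = (374.67 − 175.56) / 272000 m = 7.320e-04 mm/s.
R = 7.320e-04 × 3600 = 2.64 mm/hr.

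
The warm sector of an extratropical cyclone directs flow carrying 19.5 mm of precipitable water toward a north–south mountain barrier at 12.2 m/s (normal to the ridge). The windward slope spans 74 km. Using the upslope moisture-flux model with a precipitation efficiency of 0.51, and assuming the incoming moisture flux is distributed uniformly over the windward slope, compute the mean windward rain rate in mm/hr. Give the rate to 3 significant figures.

R ≈ 5.90 mm/hr

Incoming column moisture flux per unit ridge length: F = V × PW = 12.2 × 19.5 = 237.9 mm·m/s.
Spread over the 74 km slope with efficiency ε = 0.51: R = ε·F/W = 0.51 × 237.9 / 74000 m = 1.640e-03 mm/s.
R = 1.640e-03 × 3600 = 5.90 mm/hr.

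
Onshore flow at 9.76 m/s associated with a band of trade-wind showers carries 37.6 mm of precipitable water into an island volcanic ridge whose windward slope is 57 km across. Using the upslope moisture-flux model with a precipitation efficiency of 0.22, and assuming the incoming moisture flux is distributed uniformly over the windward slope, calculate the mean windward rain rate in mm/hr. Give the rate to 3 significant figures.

Incoming column moisture flux per unit ridge length: F = V × PW = 9.76 × 37.6 = 366.976 mm·m/s.
Spread over the 57 km slope with efficiency ε = 0.22: R = ε·F/W = 0.22 × 366.976 / 57000 m = 1.416e-03 mm/s.
R = 1.416e-03 × 3600 = 5.10 mm/hr.

R ≈ 5.10 mm/hr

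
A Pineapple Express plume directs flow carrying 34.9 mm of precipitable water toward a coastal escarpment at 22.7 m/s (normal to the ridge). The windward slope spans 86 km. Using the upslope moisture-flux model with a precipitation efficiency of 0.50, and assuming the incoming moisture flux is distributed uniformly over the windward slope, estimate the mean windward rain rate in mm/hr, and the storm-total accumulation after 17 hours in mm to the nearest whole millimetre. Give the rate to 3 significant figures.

R ≈ 16.6 mm/hr; total ≈ 282 mm

Incoming column moisture flux per unit ridge length: F = V × PW = 22.7 × 34.9 = 792.23 mm·m/s.
Spread over the 86 km slope with efficiency ε = 0.50: R = ε·F/W = 0.50 × 792.23 / 86000 m = 4.606e-03 mm/s.
R = 4.606e-03 × 3600 = 16.6 mm/hr.
Over 17 h: total = 16.6 × 17 = 282.2 ≈ 282 mm.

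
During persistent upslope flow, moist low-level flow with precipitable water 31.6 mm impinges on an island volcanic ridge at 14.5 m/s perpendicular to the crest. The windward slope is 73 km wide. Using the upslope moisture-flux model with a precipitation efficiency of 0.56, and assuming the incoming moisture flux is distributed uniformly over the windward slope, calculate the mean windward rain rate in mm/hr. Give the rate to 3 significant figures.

Incoming column moisture flux per unit ridge length: F = V × PW = 14.5 × 31.6 = 458.2 mm·m/s.
Spread over the 73 km slope with efficiency ε = 0.56: R = ε·F/W = 0.56 × 458.2 / 73000 m = 3.515e-03 mm/s.
R = 3.515e-03 × 3600 = 12.7 mm/hr.

R ≈ 12.7 mm/hr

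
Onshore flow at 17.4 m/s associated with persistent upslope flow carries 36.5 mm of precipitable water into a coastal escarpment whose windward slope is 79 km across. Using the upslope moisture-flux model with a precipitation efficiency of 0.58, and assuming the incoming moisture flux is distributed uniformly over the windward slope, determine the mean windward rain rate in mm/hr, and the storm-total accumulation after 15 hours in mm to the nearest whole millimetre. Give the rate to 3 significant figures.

R ≈ 16.8 mm/hr; total ≈ 252 mm

Incoming column moisture flux per unit ridge length: F = V × PW = 17.4 × 36.5 = 635.1 mm·m/s.
Spread over the 79 km slope with efficiency ε = 0.58: R = ε·F/W = 0.58 × 635.1 / 79000 m = 4.663e-03 mm/s.
R = 4.663e-03 × 3600 = 16.8 mm/hr.
Over 15 h: total = 16.8 × 15 = 252 mm.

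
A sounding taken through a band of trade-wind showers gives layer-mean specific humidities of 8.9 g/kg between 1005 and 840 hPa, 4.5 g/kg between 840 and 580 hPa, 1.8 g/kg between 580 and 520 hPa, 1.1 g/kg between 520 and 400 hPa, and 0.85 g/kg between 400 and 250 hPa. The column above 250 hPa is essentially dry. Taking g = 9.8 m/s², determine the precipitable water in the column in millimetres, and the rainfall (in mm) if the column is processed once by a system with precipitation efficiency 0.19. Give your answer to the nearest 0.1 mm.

PW ≈ 30.7 mm; rainfall ≈ 5.8 mm

Precipitable water is the column-integrated vapour mass per unit area: PW = (1/g) Σ q̄ Δp, with q in kg/kg and Δp in Pa (1 kg/m² of water = 1 mm).
Layer 1005–840 hPa: Δp = 165 hPa = 16500 Pa, q̄ = 0.0089 kg/kg → 0.0089 × 16500 / 9.8 = 14.98 mm
Layer 840–580 hPa: Δp = 260 hPa = 26000 Pa, q̄ = 0.0045 kg/kg → 0.0045 × 26000 / 9.8 = 11.94 mm
Layer 580–520 hPa: Δp = 60 hPa = 6000 Pa, q̄ = 0.0018 kg/kg → 0.0018 × 6000 / 9.8 = 1.10 mm
Layer 520–400 hPa: Δp = 120 hPa = 12000 Pa, q̄ = 0.0011 kg/kg → 0.0011 × 12000 / 9.8 = 1.35 mm
Layer 400–250 hPa: Δp = 150 hPa = 15000 Pa, q̄ = 0.00085 kg/kg → 0.00085 × 15000 / 9.8 = 1.30 mm
PW = 14.98 + 11.94 + 1.10 + 1.35 + 1.30 = 30.67 ≈ 30.7 mm.
Rainfall = ε × PW = 0.19 × 30.7 = 5.8 mm.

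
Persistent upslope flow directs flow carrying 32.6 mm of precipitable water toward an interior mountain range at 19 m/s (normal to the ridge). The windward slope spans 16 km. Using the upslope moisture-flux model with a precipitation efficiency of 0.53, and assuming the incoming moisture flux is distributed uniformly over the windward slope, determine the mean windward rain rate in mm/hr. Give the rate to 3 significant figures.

Incoming column moisture flux per unit ridge length: F = V × PW = 19 × 32.6 = 619.4 mm·m/s.
Spread over the 16 km slope with efficiency ε = 0.53: R = ε·F/W = 0.53 × 619.4 / 16000 m = 2.052e-02 mm/s.
R = 2.052e-02 × 3600 = 73.9 mm/hr.

R ≈ 73.9 mm/hr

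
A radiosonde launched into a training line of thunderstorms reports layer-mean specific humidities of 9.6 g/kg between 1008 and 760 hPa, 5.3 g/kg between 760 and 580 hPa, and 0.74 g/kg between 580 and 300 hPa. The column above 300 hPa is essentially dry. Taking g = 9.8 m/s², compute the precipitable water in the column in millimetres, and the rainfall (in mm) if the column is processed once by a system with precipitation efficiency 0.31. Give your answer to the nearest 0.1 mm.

Precipitable water is the column-integrated vapour mass per unit area: PW = (1/g) Σ q̄ Δp, with q in kg/kg and Δp in Pa (1 kg/m² of water = 1 mm).
Layer 1008–760 hPa: Δp = 248 hPa = 24800 Pa, q̄ = 0.0096 kg/kg → 0.0096 × 24800 / 9.8 = 24.29 mm
Layer 760–580 hPa: Δp = 180 hPa = 18000 Pa, q̄ = 0.0053 kg/kg → 0.0053 × 18000 / 9.8 = 9.73 mm
Layer 580–300 hPa: Δp = 280 hPa = 28000 Pa, q̄ = 0.00074 kg/kg → 0.00074 × 28000 / 9.8 = 2.11 mm
PW = 24.29 + 9.73 + 2.11 = 36.13 ≈ 36.1 mm.
Rainfall = ε × PW = 0.31 × 36.1 = 11.2 mm.

PW ≈ 36.1 mm; rainfall ≈ 11.2 mm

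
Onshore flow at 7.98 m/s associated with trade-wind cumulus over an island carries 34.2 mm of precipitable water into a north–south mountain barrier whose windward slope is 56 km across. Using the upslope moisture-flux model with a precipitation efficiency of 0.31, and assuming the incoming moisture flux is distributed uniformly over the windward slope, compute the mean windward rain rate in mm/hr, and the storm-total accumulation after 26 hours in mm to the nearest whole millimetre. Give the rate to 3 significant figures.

R ≈ 5.44 mm/hr; total ≈ 141 mm

Incoming column moisture flux per unit ridge length: F = V × PW = 7.98 × 34.2 = 272.916 mm·m/s.
Spread over the 56 km slope with efficiency ε = 0.31: R = ε·F/W = 0.31 × 272.916 / 56000 m = 1.511e-03 mm/s.
R = 1.511e-03 × 3600 = 5.44 mm/hr.
Over 26 h: total = 5.44 × 26 = 141.44 ≈ 141 mm.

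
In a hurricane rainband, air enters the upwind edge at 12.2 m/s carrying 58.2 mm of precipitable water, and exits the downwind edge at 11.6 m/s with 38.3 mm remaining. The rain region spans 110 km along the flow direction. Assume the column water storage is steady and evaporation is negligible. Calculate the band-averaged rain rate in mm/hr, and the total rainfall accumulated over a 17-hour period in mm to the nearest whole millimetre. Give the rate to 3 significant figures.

R ≈ 8.70 mm/hr; total ≈ 148 mm

Column moisture flux per unit crosswind length is F = V × PW.
Inflow: F_in = 12.2 × 58.2 = 710.04 mm·m/s
Outflow: F_out = 11.6 × 38.3 = 444.28 mm·m/s
Steady-state rate R = (F_in − F_out)/L = (710.04 − 444.28) / 110000 m = 2.416e-03 mm/s.
R = 2.416e-03 × 3600 = 8.70 mm/hr.
Over 17 h: total = 8.70 × 17 = 147.9 ≈ 148 mm.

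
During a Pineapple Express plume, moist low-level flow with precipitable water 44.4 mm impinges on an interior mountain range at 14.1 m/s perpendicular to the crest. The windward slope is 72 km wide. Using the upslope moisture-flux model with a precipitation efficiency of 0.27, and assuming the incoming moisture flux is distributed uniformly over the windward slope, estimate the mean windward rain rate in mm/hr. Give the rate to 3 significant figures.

R ≈ 8.45 mm/hr

Incoming column moisture flux per unit ridge length: F = V × PW = 14.1 × 44.4 = 626.04 mm·m/s.
Spread over the 72 km slope with efficiency ε = 0.27: R = ε·F/W = 0.27 × 626.04 / 72000 m = 2.348e-03 mm/s.
R = 2.348e-03 × 3600 = 8.45 mm/hr.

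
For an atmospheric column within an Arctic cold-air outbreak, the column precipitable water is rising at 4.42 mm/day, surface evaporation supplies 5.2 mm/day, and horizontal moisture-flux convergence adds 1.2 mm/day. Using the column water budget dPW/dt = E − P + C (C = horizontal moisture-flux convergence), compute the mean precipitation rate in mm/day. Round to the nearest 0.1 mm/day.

P ≈ 2.0 mm/day

dPW/dt = +4.42 mm/day.
P = E + C − dPW/dt = 5.2 + (1.2) − (+4.42) = 2.0 mm/day.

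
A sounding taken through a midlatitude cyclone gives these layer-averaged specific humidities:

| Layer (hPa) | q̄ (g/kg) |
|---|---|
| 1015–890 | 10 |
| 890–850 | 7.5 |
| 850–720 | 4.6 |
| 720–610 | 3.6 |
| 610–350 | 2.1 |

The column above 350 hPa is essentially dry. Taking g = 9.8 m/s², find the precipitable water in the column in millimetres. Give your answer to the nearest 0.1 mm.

PW ≈ 31.5 mm

Precipitable water is the column-integrated vapour mass per unit area: PW = (1/g) Σ q̄ Δp, with q in kg/kg and Δp in Pa (1 kg/m² of water = 1 mm).
Layer 1015–890 hPa: Δp = 125 hPa = 12500 Pa, q̄ = 0.01 kg/kg → 0.01 × 12500 / 9.8 = 12.76 mm
Layer 890–850 hPa: Δp = 40 hPa = 4000 Pa, q̄ = 0.0075 kg/kg → 0.0075 × 4000 / 9.8 = 3.06 mm
Layer 850–720 hPa: Δp = 130 hPa = 13000 Pa, q̄ = 0.0046 kg/kg → 0.0046 × 13000 / 9.8 = 6.10 mm
Layer 720–610 hPa: Δp = 110 hPa = 11000 Pa, q̄ = 0.0036 kg/kg → 0.0036 × 11000 / 9.8 = 4.04 mm
Layer 610–350 hPa: Δp = 260 hPa = 26000 Pa, q̄ = 0.0021 kg/kg → 0.0021 × 26000 / 9.8 = 5.57 mm
PW = 12.76 + 3.06 + 6.10 + 4.04 + 5.57 = 31.53 ≈ 31.5 mm.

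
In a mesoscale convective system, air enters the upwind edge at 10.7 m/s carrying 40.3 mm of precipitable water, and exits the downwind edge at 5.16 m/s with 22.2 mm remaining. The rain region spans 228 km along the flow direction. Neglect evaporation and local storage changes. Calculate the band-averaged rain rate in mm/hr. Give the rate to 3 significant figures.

R ≈ 5.00 mm/hr

Column moisture flux per unit crosswind length is F = V × PW.
Inflow: F_in = 10.7 × 40.3 = 431.21 mm·m/s
Outflow: F_out = 5.16 × 22.2 = 114.552 mm·m/s
Steady-state rate R = (F_in − F_out)/L = (431.21 − 114.552) / 228000 m = 1.389e-03 mm/s.
R = 1.389e-03 × 3600 = 5.00 mm/hr.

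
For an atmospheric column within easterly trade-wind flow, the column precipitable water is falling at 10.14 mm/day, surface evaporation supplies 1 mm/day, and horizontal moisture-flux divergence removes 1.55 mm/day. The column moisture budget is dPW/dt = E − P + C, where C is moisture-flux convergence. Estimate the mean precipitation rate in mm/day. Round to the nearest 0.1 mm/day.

P ≈ 9.6 mm/day

dPW/dt = -10.14 mm/day.
P = E + C − dPW/dt = 1 + (-1.55) − (-10.14) = 9.6 mm/day.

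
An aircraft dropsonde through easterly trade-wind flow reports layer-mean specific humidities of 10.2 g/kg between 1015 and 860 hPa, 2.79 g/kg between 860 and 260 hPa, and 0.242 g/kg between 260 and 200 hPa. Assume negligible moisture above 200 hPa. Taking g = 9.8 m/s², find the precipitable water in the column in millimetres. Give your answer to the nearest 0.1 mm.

PW ≈ 33.4 mm

Precipitable water is the column-integrated vapour mass per unit area: PW = (1/g) Σ q̄ Δp, with q in kg/kg and Δp in Pa (1 kg/m² of water = 1 mm).
Layer 1015–860 hPa: Δp = 155 hPa = 15500 Pa, q̄ = 0.0102 kg/kg → 0.0102 × 15500 / 9.8 = 16.13 mm
Layer 860–260 hPa: Δp = 600 hPa = 60000 Pa, q̄ = 0.00279 kg/kg → 0.00279 × 60000 / 9.8 = 17.08 mm
Layer 260–200 hPa: Δp = 60 hPa = 6000 Pa, q̄ = 0.000242 kg/kg → 0.000242 × 6000 / 9.8 = 0.15 mm
PW = 16.13 + 17.08 + 0.15 = 33.36 ≈ 33.4 mm.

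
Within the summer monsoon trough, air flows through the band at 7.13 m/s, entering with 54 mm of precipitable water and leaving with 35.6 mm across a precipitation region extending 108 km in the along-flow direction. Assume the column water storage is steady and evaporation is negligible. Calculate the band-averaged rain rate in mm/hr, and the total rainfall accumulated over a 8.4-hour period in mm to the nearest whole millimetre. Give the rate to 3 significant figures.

R ≈ 4.37 mm/hr; total ≈ 37 mm

Column moisture flux per unit crosswind length is F = V × PW.
Inflow: F_in = 7.13 × 54 = 385.02 mm·m/s
Outflow: F_out = 7.13 × 35.6 = 253.828 mm·m/s
Steady-state rate R = (F_in − F_out)/L = (385.02 − 253.828) / 108000 m = 1.215e-03 mm/s.
R = 1.215e-03 × 3600 = 4.37 mm/hr.
Over 8.4 h: total = 4.37 × 8.4 = 36.708 ≈ 37 mm.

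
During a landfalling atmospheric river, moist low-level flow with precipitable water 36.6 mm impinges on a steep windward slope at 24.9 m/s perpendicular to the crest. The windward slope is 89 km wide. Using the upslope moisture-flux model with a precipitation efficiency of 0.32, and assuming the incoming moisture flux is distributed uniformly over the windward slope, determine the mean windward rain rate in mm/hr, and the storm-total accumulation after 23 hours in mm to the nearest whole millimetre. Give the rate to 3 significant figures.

R ≈ 11.8 mm/hr; total ≈ 271 mm

Incoming column moisture flux per unit ridge length: F = V × PW = 24.9 × 36.6 = 911.34 mm·m/s.
Spread over the 89 km slope with efficiency ε = 0.32: R = ε·F/W = 0.32 × 911.34 / 89000 m = 3.277e-03 mm/s.
R = 3.277e-03 × 3600 = 11.8 mm/hr.
Over 23 h: total = 11.8 × 23 = 271.4 ≈ 271 mm.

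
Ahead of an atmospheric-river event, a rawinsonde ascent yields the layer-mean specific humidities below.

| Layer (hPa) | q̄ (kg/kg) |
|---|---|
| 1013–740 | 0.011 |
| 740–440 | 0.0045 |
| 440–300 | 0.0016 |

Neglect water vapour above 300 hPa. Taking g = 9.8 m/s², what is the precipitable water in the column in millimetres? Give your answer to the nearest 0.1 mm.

Precipitable water is the column-integrated vapour mass per unit area: PW = (1/g) Σ q̄ Δp, with q in kg/kg and Δp in Pa (1 kg/m² of water = 1 mm).
Layer 1013–740 hPa: Δp = 273 hPa = 27300 Pa, q̄ = 0.011 kg/kg → 0.011 × 27300 / 9.8 = 30.64 mm
Layer 740–440 hPa: Δp = 300 hPa = 30000 Pa, q̄ = 0.0045 kg/kg → 0.0045 × 30000 / 9.8 = 13.78 mm
Layer 440–300 hPa: Δp = 140 hPa = 14000 Pa, q̄ = 0.0016 kg/kg → 0.0016 × 14000 / 9.8 = 2.29 mm
PW = 30.64 + 13.78 + 2.29 = 46.71 ≈ 46.7 mm.

PW ≈ 46.7 mm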